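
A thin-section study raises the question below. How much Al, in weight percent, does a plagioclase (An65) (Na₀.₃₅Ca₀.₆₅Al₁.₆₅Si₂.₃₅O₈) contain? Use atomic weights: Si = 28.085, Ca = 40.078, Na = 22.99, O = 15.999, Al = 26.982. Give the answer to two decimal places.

16.33 weight percent

Molar mass of Na₀.₃₅Ca₀.₆₅Al₁.₆₅Si₂.₃₅O₈: 0.35*22.99 + 0.65*40.078 + 1.65*26.982 + 2.35*28.085 + 8*15.999 = 272.609 g/mol.
Mass of Al per formula unit: 1.65 × 26.982 = 44.520 g.
Weight fraction Al = 44.520 / 272.609 = 0.1633.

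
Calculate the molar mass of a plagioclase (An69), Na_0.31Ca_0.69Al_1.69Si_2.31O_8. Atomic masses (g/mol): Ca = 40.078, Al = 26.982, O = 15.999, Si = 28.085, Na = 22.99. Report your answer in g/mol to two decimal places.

273.25 g/mol

The formula mass is the sum 0.31*22.99 + 0.69*40.078 + 1.69*26.982 + 2.31*28.085 + 8*15.999.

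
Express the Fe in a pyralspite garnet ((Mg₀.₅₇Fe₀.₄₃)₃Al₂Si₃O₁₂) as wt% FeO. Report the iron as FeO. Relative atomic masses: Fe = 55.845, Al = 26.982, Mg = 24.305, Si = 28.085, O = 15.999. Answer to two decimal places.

Molar mass of (Mg₀.₅₇Fe₀.₄₃)₃Al₂Si₃O₁₂ = 1.71·24.305 + 1.29·55.845 + 2·26.982 + 3·28.085 + 12·15.999 = 443.809 g/mol.
Each formula unit contains 1.29 Fe, equivalent to 1.29/1 = 1.2900 mol FeO.
M(FeO) = 1×55.845 + 1×15.999 = 71.844 g/mol.
Mass of FeO per formula unit = 1.2900 × 71.844 = 92.679 g.
FeO wt% = 92.679 / 443.809 × 100 = 20.88%.

20.88 wt%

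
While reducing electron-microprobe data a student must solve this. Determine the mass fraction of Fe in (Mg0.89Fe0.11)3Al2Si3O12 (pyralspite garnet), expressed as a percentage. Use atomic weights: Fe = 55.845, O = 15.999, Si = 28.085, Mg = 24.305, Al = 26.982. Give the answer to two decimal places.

4.46 mass %

Molar mass of (Mg0.89Fe0.11)3Al2Si3O12: 2.67*24.305 + 0.33*55.845 + 2*26.982 + 3*28.085 + 12*15.999 = 413.530 g/mol.
Mass of Fe per formula unit: 0.33 × 55.845 = 18.429 g.
Weight fraction Fe = 18.429 / 413.530 = 0.0446.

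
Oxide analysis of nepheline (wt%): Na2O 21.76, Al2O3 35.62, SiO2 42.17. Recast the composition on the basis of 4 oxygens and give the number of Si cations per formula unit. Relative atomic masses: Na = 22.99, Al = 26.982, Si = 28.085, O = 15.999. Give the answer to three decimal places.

1.002 Si apfu

Na2O: 21.76/61.979 = 0.35109 mol → 0.70218 mol Na, 0.35109 mol O.
Al2O3: 35.62/101.961 = 0.34935 mol → 0.69870 mol Al, 1.04805 mol O.
SiO2: 42.17/60.083 = 0.70186 mol → 0.70186 mol Si, 1.40372 mol O.
Total oxygen = 2.80286 mol. Normalization factor = 4/2.80286 = 1.42711.
Si per 4 O = 0.70186 × 1.42711 = 1.002.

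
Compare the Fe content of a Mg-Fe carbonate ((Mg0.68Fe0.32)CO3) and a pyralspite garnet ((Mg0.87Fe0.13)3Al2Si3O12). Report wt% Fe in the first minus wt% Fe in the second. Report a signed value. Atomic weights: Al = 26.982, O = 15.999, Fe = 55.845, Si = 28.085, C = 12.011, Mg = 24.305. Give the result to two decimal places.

Fe in (Mg0.68Fe0.32)CO3: molar mass 94.406 g/mol; 0.32×55.845 = 17.870 g → 18.93 wt%.
Fe in (Mg0.87Fe0.13)3Al2Si3O12: molar mass 415.423 g/mol; 0.39×55.845 = 21.780 g → 5.24 wt%.
Difference = 18.93 − 5.24 = 13.69 percentage points.

13.69 percentage points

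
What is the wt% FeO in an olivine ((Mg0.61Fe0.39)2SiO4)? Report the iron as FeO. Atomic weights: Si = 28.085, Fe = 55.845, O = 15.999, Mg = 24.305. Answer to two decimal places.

33.90 wt%

M((Mg0.61Fe0.39)2SiO4) = 165.292 g/mol; M(FeO) = 71.844 g/mol.
Moles FeO per formula unit = 0.78 Fe ÷ 1 = 0.7800.
FeO fraction = (0.7800 × 71.844) / 165.292 = 56.038/165.292 = 0.3390.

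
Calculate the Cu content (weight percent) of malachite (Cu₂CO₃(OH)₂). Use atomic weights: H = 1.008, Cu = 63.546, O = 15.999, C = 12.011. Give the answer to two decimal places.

Formula mass = 2×63.546 + 1×12.011 + 5×15.999 + 2×1.008 = 221.114 g/mol, of which 127.092 g is Cu.
So Cu makes up 127.092/221.114 = 0.5748 of the mass, i.e. 57.48%.

57.48 weight percent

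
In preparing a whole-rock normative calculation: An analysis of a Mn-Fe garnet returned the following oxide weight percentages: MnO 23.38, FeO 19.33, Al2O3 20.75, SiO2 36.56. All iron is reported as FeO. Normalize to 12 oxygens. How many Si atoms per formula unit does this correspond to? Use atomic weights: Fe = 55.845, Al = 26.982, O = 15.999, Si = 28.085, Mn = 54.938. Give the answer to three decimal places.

3.010 Si apfu

MnO: 23.38/70.937 = 0.32959 mol → 0.32959 mol Mn, 0.32959 mol O.
FeO: 19.33/71.844 = 0.26906 mol → 0.26906 mol Fe, 0.26906 mol O.
Al2O3: 20.75/101.961 = 0.20351 mol → 0.40702 mol Al, 0.61053 mol O.
SiO2: 36.56/60.083 = 0.60849 mol → 0.60849 mol Si, 1.21698 mol O.
Total oxygen = 2.42616 mol. Normalization factor = 12/2.42616 = 4.94609.
Si per 12 O = 0.60849 × 4.94609 = 3.010.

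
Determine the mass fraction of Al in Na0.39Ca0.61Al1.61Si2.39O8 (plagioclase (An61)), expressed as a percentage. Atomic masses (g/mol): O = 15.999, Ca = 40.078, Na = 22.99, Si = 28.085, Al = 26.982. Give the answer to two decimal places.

15.97 wt%

Molar mass of Na0.39Ca0.61Al1.61Si2.39O8: 0.39*22.99 + 0.61*40.078 + 1.61*26.982 + 2.39*28.085 + 8*15.999 = 271.970 g/mol.
Mass of Al per formula unit: 1.61 × 26.982 = 43.441 g.
Weight fraction Al = 43.441 / 271.970 = 0.1597.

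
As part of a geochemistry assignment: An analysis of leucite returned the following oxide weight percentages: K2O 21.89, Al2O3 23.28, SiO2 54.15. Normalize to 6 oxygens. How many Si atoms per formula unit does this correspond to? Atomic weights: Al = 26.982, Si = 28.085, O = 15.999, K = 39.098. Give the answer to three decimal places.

21.89 wt% K2O ÷ 94.195 g/mol = 0.23239 mol, giving 0.46478 K and 0.23239 O.
23.28 wt% Al2O3 ÷ 101.961 g/mol = 0.22832 mol, giving 0.45664 Al and 0.68496 O.
54.15 wt% SiO2 ÷ 60.083 g/mol = 0.90125 mol, giving 0.90125 Si and 1.80250 O.
Oxygen sums to 2.71985; scaling by 6/2.71985 = 2.20600 puts the formula on 6 O.
Si: 0.90125 × 2.20600 = 1.988 atoms per formula unit.

1.988 Si apfu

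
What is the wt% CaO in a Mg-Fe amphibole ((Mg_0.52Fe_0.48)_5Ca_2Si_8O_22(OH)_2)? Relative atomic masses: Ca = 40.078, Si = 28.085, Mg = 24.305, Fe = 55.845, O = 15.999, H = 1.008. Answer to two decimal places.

12.63 wt%

M((Mg_0.52Fe_0.48)_5Ca_2Si_8O_22(OH)_2) = 888.049 g/mol; M(CaO) = 56.077 g/mol.
Moles CaO per formula unit = 2 Ca ÷ 1 = 2.0000.
CaO fraction = (2.0000 × 56.077) / 888.049 = 112.154/888.049 = 0.1263.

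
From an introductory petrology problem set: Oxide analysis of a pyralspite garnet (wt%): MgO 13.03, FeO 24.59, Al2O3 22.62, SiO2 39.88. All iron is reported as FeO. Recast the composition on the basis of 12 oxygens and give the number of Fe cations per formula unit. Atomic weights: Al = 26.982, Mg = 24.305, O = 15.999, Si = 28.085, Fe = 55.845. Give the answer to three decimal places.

1.545 Fe apfu

MgO: 13.03/40.304 = 0.32329 mol → 0.32329 mol Mg, 0.32329 mol O.
FeO: 24.59/71.844 = 0.34227 mol → 0.34227 mol Fe, 0.34227 mol O.
Al2O3: 22.62/101.961 = 0.22185 mol → 0.44370 mol Al, 0.66555 mol O.
SiO2: 39.88/60.083 = 0.66375 mol → 0.66375 mol Si, 1.32750 mol O.
Total oxygen = 2.65861 mol. Normalization factor = 12/2.65861 = 4.51364.
Fe per 12 O = 0.34227 × 4.51364 = 1.545.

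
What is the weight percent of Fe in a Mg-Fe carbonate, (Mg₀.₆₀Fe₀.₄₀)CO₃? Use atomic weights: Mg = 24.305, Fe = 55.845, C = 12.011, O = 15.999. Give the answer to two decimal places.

23.05 mass %

Molar mass of (Mg₀.₆₀Fe₀.₄₀)CO₃: 0.60·24.305 + 0.40·55.845 + 1·12.011 + 3·15.999 = 96.929 g/mol.
Mass of Fe per formula unit: 0.40 × 55.845 = 22.338 g.
Weight fraction Fe = 22.338 / 96.929 = 0.2305.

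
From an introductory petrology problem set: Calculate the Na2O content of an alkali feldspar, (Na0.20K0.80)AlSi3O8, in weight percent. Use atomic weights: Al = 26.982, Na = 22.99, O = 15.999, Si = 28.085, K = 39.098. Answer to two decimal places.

2.25 wt%

Molar mass of (Na0.20K0.80)AlSi3O8 = 0.20×22.99 + 0.80×39.098 + 1×26.982 + 3×28.085 + 8×15.999 = 275.105 g/mol.
Each formula unit contains 0.20 Na, equivalent to 0.20/2 = 0.1000 mol Na2O.
M(Na2O) = 2×22.99 + 1×15.999 = 61.979 g/mol.
Mass of Na2O per formula unit = 0.1000 × 61.979 = 6.198 g.
Na2O wt% = 6.198 / 275.105 × 100 = 2.25%.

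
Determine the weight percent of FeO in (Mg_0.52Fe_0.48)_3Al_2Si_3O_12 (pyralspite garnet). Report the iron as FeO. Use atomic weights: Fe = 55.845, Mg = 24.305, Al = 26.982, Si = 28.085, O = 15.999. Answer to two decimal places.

23.06 wt%

M((Mg_0.52Fe_0.48)_3Al_2Si_3O_12) = 448.540 g/mol; M(FeO) = 71.844 g/mol.
Moles FeO per formula unit = 1.44 Fe ÷ 1 = 1.4400.
FeO fraction = (1.4400 × 71.844) / 448.540 = 103.455/448.540 = 0.2306.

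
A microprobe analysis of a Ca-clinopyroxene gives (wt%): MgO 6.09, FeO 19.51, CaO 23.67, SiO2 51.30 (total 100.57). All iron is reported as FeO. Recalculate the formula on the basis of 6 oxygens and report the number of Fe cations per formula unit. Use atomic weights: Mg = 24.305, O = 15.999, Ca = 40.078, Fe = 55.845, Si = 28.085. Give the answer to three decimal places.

MgO (M=40.304): mol = 0.15110; Mg = 0.15110, O = 0.15110.
FeO (M=71.844): mol = 0.27156; Fe = 0.27156, O = 0.27156.
CaO (M=56.077): mol = 0.42210; Ca = 0.42210, O = 0.42210.
SiO2 (M=60.083): mol = 0.85382; Si = 0.85382, O = 1.70764.
ΣO = 2.55240; factor = 6/ΣO = 2.35073.
Fe apfu = 0.27156 × 2.35073 = 0.638.

0.638 Fe apfu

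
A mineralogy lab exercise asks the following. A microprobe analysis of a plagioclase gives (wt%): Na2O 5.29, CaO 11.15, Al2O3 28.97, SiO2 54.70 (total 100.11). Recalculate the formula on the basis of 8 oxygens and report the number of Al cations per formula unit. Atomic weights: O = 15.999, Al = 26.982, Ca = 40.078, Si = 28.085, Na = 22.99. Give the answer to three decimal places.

1.537 Al apfu

Na2O: 5.29/61.979 = 0.08535 mol → 0.17070 mol Na, 0.08535 mol O.
CaO: 11.15/56.077 = 0.19883 mol → 0.19883 mol Ca, 0.19883 mol O.
Al2O3: 28.97/101.961 = 0.28413 mol → 0.56826 mol Al, 0.85239 mol O.
SiO2: 54.70/60.083 = 0.91041 mol → 0.91041 mol Si, 1.82082 mol O.
Total oxygen = 2.95739 mol. Normalization factor = 8/2.95739 = 2.70509.
Al per 8 O = 0.56826 × 2.70509 = 1.537.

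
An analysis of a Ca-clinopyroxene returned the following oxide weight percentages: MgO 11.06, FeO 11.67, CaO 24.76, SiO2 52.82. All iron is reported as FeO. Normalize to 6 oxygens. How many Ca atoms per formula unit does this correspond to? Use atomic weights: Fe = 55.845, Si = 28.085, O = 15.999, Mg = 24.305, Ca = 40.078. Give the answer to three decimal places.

1.005 Ca apfu

MgO: 11.06/40.304 = 0.27441 mol → 0.27441 mol Mg, 0.27441 mol O.
FeO: 11.67/71.844 = 0.16244 mol → 0.16244 mol Fe, 0.16244 mol O.
CaO: 24.76/56.077 = 0.44154 mol → 0.44154 mol Ca, 0.44154 mol O.
SiO2: 52.82/60.083 = 0.87912 mol → 0.87912 mol Si, 1.75824 mol O.
Total oxygen = 2.63663 mol. Normalization factor = 6/2.63663 = 2.27563.
Ca per 6 O = 0.44154 × 2.27563 = 1.005.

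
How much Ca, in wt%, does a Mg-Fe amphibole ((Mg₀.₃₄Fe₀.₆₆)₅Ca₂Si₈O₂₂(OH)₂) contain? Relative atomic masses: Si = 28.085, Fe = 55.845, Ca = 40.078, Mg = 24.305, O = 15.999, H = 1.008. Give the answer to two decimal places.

8.75 wt%

Molar mass of (Mg₀.₃₄Fe₀.₆₆)₅Ca₂Si₈O₂₂(OH)₂: 1.70·24.305 + 3.30·55.845 + 2·40.078 + 8·28.085 + 24·15.999 + 2·1.008 = 916.435 g/mol.
Mass of Ca per formula unit: 2 × 40.078 = 80.156 g.
Weight fraction Ca = 80.156 / 916.435 = 0.0875.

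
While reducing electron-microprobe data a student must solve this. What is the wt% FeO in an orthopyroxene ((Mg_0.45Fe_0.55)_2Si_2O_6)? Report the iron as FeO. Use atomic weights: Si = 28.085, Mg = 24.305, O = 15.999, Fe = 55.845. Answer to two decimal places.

M((Mg_0.45Fe_0.55)_2Si_2O_6) = 235.468 g/mol; M(FeO) = 71.844 g/mol.
Moles FeO per formula unit = 1.10 Fe ÷ 1 = 1.1000.
FeO fraction = (1.1000 × 71.844) / 235.468 = 79.028/235.468 = 0.3356.

33.56 wt%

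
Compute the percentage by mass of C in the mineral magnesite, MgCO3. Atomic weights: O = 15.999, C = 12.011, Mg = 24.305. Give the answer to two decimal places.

14.25 wt%

Formula mass = 1·24.305 + 1·12.011 + 3·15.999 = 84.313 g/mol, of which 12.011 g is C.
So C makes up 12.011/84.313 = 0.1425 of the mass, i.e. 14.25%.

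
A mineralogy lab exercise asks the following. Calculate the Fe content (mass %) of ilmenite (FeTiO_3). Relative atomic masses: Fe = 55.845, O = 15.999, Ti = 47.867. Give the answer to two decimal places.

36.81 mass %

Formula mass = 1*55.845 + 1*47.867 + 3*15.999 = 151.709 g/mol, of which 55.845 g is Fe.
So Fe makes up 55.845/151.709 = 0.3681 of the mass, i.e. 36.81%.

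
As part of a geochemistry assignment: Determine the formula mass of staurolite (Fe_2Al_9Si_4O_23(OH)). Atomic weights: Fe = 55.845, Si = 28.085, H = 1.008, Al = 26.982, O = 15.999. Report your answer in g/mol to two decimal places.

M = 2(55.845) + 9(26.982) + 4(28.085) + 24(15.999) + 1(1.008)

851.85 g/mol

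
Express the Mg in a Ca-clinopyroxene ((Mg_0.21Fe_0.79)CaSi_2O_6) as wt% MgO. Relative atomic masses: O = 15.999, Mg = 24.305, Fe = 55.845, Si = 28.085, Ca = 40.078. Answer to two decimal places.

M((Mg_0.21Fe_0.79)CaSi_2O_6) = 241.464 g/mol; M(MgO) = 40.304 g/mol.
Moles MgO per formula unit = 0.21 Mg ÷ 1 = 0.2100.
MgO fraction = (0.2100 × 40.304) / 241.464 = 8.464/241.464 = 0.0351.

3.51 wt%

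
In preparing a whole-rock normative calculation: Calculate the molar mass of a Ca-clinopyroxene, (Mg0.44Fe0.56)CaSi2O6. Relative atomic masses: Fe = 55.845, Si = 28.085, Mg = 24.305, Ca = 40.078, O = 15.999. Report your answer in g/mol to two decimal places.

234.21 g/mol

The formula mass is the sum 0.44×24.305 + 0.56×55.845 + 1×40.078 + 2×28.085 + 6×15.999.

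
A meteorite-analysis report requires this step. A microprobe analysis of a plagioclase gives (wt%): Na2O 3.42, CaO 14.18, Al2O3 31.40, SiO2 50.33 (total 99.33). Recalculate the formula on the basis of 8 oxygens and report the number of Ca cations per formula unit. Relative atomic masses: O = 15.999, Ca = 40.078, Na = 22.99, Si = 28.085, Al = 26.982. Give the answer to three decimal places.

0.696 Ca apfu

3.42 wt% Na2O ÷ 61.979 g/mol = 0.05518 mol, giving 0.11036 Na and 0.05518 O.
14.18 wt% CaO ÷ 56.077 g/mol = 0.25287 mol, giving 0.25287 Ca and 0.25287 O.
31.40 wt% Al2O3 ÷ 101.961 g/mol = 0.30796 mol, giving 0.61592 Al and 0.92388 O.
50.33 wt% SiO2 ÷ 60.083 g/mol = 0.83767 mol, giving 0.83767 Si and 1.67534 O.
Oxygen sums to 2.90727; scaling by 8/2.90727 = 2.75172 puts the formula on 8 O.
Ca: 0.25287 × 2.75172 = 0.696 atoms per formula unit.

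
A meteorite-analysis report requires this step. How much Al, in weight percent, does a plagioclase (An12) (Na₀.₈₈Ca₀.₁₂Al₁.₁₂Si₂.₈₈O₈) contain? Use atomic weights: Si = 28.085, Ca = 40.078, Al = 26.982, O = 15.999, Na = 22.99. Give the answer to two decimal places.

11.44 weight percent

Molar mass of Na₀.₈₈Ca₀.₁₂Al₁.₁₂Si₂.₈₈O₈: 0.88*22.99 + 0.12*40.078 + 1.12*26.982 + 2.88*28.085 + 8*15.999 = 264.137 g/mol.
Mass of Al per formula unit: 1.12 × 26.982 = 30.220 g.
Weight fraction Al = 30.220 / 264.137 = 0.1144.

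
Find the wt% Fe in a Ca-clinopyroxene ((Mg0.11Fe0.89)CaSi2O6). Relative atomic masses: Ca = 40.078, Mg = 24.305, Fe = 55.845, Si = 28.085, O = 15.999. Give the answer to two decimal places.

20.32 weight percent

Formula mass = 0.11·24.305 + 0.89·55.845 + 1·40.078 + 2·28.085 + 6·15.999 = 244.618 g/mol, of which 49.702 g is Fe.
So Fe makes up 49.702/244.618 = 0.2032 of the mass, i.e. 20.32%.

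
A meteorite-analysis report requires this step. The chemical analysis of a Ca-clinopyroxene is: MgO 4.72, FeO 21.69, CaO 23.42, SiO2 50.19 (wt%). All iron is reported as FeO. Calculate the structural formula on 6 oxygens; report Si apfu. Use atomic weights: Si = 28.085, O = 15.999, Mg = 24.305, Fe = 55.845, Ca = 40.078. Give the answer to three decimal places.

4.72 wt% MgO ÷ 40.304 g/mol = 0.11711 mol, giving 0.11711 Mg and 0.11711 O.
21.69 wt% FeO ÷ 71.844 g/mol = 0.30190 mol, giving 0.30190 Fe and 0.30190 O.
23.42 wt% CaO ÷ 56.077 g/mol = 0.41764 mol, giving 0.41764 Ca and 0.41764 O.
50.19 wt% SiO2 ÷ 60.083 g/mol = 0.83534 mol, giving 0.83534 Si and 1.67068 O.
Oxygen sums to 2.50733; scaling by 6/2.50733 = 2.39298 puts the formula on 6 O.
Si: 0.83534 × 2.39298 = 1.999 atoms per formula unit.

1.999 Si apfu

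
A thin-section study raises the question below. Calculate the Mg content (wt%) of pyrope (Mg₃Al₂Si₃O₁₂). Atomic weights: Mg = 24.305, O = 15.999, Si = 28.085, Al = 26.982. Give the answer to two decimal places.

Formula mass = 3*24.305 + 2*26.982 + 3*28.085 + 12*15.999 = 403.122 g/mol, of which 72.915 g is Mg.
So Mg makes up 72.915/403.122 = 0.1809 of the mass, i.e. 18.09%.

18.09 wt%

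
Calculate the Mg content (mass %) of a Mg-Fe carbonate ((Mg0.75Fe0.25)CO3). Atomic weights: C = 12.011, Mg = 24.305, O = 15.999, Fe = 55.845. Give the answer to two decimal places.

19.77 mass %

M((Mg0.75Fe0.25)CO3) = 92.198 g/mol.
Mg contributes 0.75 × 24.305 = 18.229 g per mole.
18.229/92.198 = 0.1977 → 19.77%.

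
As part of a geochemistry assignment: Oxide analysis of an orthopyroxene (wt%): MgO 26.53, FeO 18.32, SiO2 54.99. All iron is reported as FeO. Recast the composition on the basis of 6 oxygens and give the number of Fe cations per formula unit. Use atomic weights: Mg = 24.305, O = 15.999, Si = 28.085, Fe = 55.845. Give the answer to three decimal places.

0.558 Fe apfu

26.53 wt% MgO ÷ 40.304 g/mol = 0.65825 mol, giving 0.65825 Mg and 0.65825 O.
18.32 wt% FeO ÷ 71.844 g/mol = 0.25500 mol, giving 0.25500 Fe and 0.25500 O.
54.99 wt% SiO2 ÷ 60.083 g/mol = 0.91523 mol, giving 0.91523 Si and 1.83046 O.
Oxygen sums to 2.74371; scaling by 6/2.74371 = 2.18682 puts the formula on 6 O.
Fe: 0.25500 × 2.18682 = 0.558 atoms per formula unit.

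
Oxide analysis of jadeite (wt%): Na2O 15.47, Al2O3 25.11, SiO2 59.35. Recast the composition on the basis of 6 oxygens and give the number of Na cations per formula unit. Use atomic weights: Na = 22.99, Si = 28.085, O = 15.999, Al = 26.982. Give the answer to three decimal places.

Na2O: 15.47/61.979 = 0.24960 mol → 0.49920 mol Na, 0.24960 mol O.
Al2O3: 25.11/101.961 = 0.24627 mol → 0.49254 mol Al, 0.73881 mol O.
SiO2: 59.35/60.083 = 0.98780 mol → 0.98780 mol Si, 1.97560 mol O.
Total oxygen = 2.96401 mol. Normalization factor = 6/2.96401 = 2.02428.
Na per 6 O = 0.49920 × 2.02428 = 1.011.

1.011 Na apfu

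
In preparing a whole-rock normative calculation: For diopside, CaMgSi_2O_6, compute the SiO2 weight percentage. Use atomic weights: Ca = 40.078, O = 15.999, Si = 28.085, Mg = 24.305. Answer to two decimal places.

Formula mass = 216.547 g/mol.
2 Si → 2.0000 mol SiO2 per formula unit; M(SiO2) = 60.083, so SiO2 mass = 120.166 g.
120.166/216.547 × 100 = 55.49 wt%.

55.49 wt%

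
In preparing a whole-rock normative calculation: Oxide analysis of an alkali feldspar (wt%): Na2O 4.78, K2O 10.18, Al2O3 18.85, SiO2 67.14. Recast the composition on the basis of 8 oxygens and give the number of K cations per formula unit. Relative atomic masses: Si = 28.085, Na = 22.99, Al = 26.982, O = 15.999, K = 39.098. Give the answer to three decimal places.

4.78 wt% Na2O ÷ 61.979 g/mol = 0.07712 mol, giving 0.15424 Na and 0.07712 O.
10.18 wt% K2O ÷ 94.195 g/mol = 0.10807 mol, giving 0.21614 K and 0.10807 O.
18.85 wt% Al2O3 ÷ 101.961 g/mol = 0.18487 mol, giving 0.36974 Al and 0.55461 O.
67.14 wt% SiO2 ÷ 60.083 g/mol = 1.11745 mol, giving 1.11745 Si and 2.23490 O.
Oxygen sums to 2.97470; scaling by 8/2.97470 = 2.68935 puts the formula on 8 O.
K: 0.21614 × 2.68935 = 0.581 atoms per formula unit.

0.581 K apfu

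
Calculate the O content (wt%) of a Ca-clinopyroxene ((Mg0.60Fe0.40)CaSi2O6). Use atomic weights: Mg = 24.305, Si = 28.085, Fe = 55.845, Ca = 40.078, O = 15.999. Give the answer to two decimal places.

Formula mass = 0.60×24.305 + 0.40×55.845 + 1×40.078 + 2×28.085 + 6×15.999 = 229.163 g/mol, of which 95.994 g is O.
So O makes up 95.994/229.163 = 0.4189 of the mass, i.e. 41.89%.

41.89 wt%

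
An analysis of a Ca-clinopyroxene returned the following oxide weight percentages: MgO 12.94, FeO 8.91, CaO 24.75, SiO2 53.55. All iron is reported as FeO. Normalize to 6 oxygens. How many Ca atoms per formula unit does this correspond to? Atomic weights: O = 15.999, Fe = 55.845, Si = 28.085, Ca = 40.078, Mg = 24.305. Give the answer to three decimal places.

MgO (M=40.304): mol = 0.32106; Mg = 0.32106, O = 0.32106.
FeO (M=71.844): mol = 0.12402; Fe = 0.12402, O = 0.12402.
CaO (M=56.077): mol = 0.44136; Ca = 0.44136, O = 0.44136.
SiO2 (M=60.083): mol = 0.89127; Si = 0.89127, O = 1.78254.
ΣO = 2.66898; factor = 6/ΣO = 2.24805.
Ca apfu = 0.44136 × 2.24805 = 0.992.

0.992 Ca apfu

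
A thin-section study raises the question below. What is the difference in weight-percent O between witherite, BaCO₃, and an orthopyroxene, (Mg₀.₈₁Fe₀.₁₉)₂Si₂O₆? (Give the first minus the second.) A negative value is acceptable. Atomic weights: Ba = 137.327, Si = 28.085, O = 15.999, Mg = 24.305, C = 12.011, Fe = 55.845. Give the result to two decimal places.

-20.80 percentage points

O in BaCO₃: molar mass 197.335 g/mol; 3×15.999 = 47.997 g → 24.32 wt%.
O in (Mg₀.₈₁Fe₀.₁₉)₂Si₂O₆: molar mass 212.759 g/mol; 6×15.999 = 95.994 g → 45.12 wt%.
Difference = 24.32 − 45.12 = -20.80 percentage points.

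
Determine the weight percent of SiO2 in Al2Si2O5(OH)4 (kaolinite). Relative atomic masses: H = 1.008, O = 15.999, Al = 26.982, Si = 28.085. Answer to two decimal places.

46.55 wt%

M(Al2Si2O5(OH)4) = 258.157 g/mol; M(SiO2) = 60.083 g/mol.
Moles SiO2 per formula unit = 2 Si ÷ 1 = 2.0000.
SiO2 fraction = (2.0000 × 60.083) / 258.157 = 120.166/258.157 = 0.4655.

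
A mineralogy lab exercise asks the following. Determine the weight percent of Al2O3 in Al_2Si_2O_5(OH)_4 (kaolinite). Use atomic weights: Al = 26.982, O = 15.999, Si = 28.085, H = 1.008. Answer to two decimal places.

39.50 wt%

Molar mass of Al_2Si_2O_5(OH)_4 = 2·26.982 + 2·28.085 + 9·15.999 + 4·1.008 = 258.157 g/mol.
Each formula unit contains 2 Al, equivalent to 2/2 = 1.0000 mol Al2O3.
M(Al2O3) = 2×26.982 + 3×15.999 = 101.961 g/mol.
Mass of Al2O3 per formula unit = 1.0000 × 101.961 = 101.961 g.
Al2O3 wt% = 101.961 / 258.157 × 100 = 39.50%.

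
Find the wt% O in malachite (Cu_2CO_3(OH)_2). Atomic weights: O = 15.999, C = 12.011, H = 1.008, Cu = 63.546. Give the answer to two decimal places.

Molar mass of Cu_2CO_3(OH)_2: 2*63.546 + 1*12.011 + 5*15.999 + 2*1.008 = 221.114 g/mol.
Mass of O per formula unit: 5 × 15.999 = 79.995 g.
Weight fraction O = 79.995 / 221.114 = 0.3618.

36.18 mass %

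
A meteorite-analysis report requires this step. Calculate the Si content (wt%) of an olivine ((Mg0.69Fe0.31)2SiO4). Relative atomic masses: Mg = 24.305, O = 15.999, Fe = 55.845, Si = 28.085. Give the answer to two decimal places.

17.53 wt%

Formula mass = 1.38×24.305 + 0.62×55.845 + 1×28.085 + 4×15.999 = 160.246 g/mol, of which 28.085 g is Si.
So Si makes up 28.085/160.246 = 0.1753 of the mass, i.e. 17.53%.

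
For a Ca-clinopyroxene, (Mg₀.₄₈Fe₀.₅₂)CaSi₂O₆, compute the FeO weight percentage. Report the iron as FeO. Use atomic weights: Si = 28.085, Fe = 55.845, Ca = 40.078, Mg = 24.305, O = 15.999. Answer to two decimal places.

M((Mg₀.₄₈Fe₀.₅₂)CaSi₂O₆) = 232.948 g/mol; M(FeO) = 71.844 g/mol.
Moles FeO per formula unit = 0.52 Fe ÷ 1 = 0.5200.
FeO fraction = (0.5200 × 71.844) / 232.948 = 37.359/232.948 = 0.1604.

16.04 wt%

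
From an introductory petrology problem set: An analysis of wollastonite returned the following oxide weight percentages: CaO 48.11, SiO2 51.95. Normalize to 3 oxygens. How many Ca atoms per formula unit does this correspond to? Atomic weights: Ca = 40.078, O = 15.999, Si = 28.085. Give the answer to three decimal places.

CaO: 48.11/56.077 = 0.85793 mol → 0.85793 mol Ca, 0.85793 mol O.
SiO2: 51.95/60.083 = 0.86464 mol → 0.86464 mol Si, 1.72928 mol O.
Total oxygen = 2.58721 mol. Normalization factor = 3/2.58721 = 1.15955.
Ca per 3 O = 0.85793 × 1.15955 = 0.995.

0.995 Ca apfu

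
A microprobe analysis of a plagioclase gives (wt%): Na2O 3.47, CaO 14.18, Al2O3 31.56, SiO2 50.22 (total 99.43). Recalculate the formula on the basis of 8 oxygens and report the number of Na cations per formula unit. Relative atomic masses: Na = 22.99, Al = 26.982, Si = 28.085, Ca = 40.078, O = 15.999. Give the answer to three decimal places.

Na2O: 3.47/61.979 = 0.05599 mol → 0.11198 mol Na, 0.05599 mol O.
CaO: 14.18/56.077 = 0.25287 mol → 0.25287 mol Ca, 0.25287 mol O.
Al2O3: 31.56/101.961 = 0.30953 mol → 0.61906 mol Al, 0.92859 mol O.
SiO2: 50.22/60.083 = 0.83584 mol → 0.83584 mol Si, 1.67168 mol O.
Total oxygen = 2.90913 mol. Normalization factor = 8/2.90913 = 2.74996.
Na per 8 O = 0.11198 × 2.74996 = 0.308.

0.308 Na apfu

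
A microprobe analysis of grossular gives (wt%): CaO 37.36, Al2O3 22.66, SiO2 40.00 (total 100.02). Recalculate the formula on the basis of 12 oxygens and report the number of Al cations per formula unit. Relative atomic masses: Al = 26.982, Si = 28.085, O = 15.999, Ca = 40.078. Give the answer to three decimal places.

2.002 Al apfu

CaO: 37.36/56.077 = 0.66623 mol → 0.66623 mol Ca, 0.66623 mol O.
Al2O3: 22.66/101.961 = 0.22224 mol → 0.44448 mol Al, 0.66672 mol O.
SiO2: 40.00/60.083 = 0.66575 mol → 0.66575 mol Si, 1.33150 mol O.
Total oxygen = 2.66445 mol. Normalization factor = 12/2.66445 = 4.50374.
Al per 12 O = 0.44448 × 4.50374 = 2.002.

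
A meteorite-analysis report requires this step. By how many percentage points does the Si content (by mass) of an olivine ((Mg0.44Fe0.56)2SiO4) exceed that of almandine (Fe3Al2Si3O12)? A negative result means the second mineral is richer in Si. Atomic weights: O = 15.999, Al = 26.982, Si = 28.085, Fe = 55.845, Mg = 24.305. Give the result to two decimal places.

-0.97 percentage points

Si in (Mg0.44Fe0.56)2SiO4: molar mass 176.016 g/mol; 1×28.085 = 28.085 g → 15.96 wt%.
Si in Fe3Al2Si3O12: molar mass 497.742 g/mol; 3×28.085 = 84.255 g → 16.93 wt%.
Difference = 15.96 − 16.93 = -0.97 percentage points.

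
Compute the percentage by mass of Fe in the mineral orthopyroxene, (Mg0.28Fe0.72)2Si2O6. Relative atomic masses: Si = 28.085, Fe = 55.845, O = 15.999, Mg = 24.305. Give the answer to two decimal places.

32.66 mass %

Molar mass of (Mg0.28Fe0.72)2Si2O6: 0.56×24.305 + 1.44×55.845 + 2×28.085 + 6×15.999 = 246.192 g/mol.
Mass of Fe per formula unit: 1.44 × 55.845 = 80.417 g.
Weight fraction Fe = 80.417 / 246.192 = 0.3266.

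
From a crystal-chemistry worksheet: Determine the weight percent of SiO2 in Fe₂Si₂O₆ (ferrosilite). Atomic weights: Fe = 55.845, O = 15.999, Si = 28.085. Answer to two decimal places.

45.54 wt%

M(Fe₂Si₂O₆) = 263.854 g/mol; M(SiO2) = 60.083 g/mol.
Moles SiO2 per formula unit = 2 Si ÷ 1 = 2.0000.
SiO2 fraction = (2.0000 × 60.083) / 263.854 = 120.166/263.854 = 0.4554.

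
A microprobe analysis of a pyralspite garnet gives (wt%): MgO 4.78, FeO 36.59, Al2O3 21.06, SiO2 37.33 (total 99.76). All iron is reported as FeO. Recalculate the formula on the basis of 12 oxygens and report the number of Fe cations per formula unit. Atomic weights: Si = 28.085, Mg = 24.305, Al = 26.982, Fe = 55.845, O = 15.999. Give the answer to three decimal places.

2.454 Fe apfu

4.78 wt% MgO ÷ 40.304 g/mol = 0.11860 mol, giving 0.11860 Mg and 0.11860 O.
36.59 wt% FeO ÷ 71.844 g/mol = 0.50930 mol, giving 0.50930 Fe and 0.50930 O.
21.06 wt% Al2O3 ÷ 101.961 g/mol = 0.20655 mol, giving 0.41310 Al and 0.61965 O.
37.33 wt% SiO2 ÷ 60.083 g/mol = 0.62131 mol, giving 0.62131 Si and 1.24262 O.
Oxygen sums to 2.49017; scaling by 12/2.49017 = 4.81895 puts the formula on 12 O.
Fe: 0.50930 × 4.81895 = 2.454 atoms per formula unit.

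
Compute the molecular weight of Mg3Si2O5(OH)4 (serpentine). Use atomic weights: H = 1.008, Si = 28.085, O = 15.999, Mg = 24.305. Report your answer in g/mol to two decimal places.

The formula mass is the sum 3×24.305 + 2×28.085 + 9×15.999 + 4×1.008.

277.11 g/mol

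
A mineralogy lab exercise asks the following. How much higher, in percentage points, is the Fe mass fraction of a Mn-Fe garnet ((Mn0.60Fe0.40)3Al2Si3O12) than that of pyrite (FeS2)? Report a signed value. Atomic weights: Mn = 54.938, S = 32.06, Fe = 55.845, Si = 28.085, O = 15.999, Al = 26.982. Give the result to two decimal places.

-33.04 percentage points

Fe in (Mn0.60Fe0.40)3Al2Si3O12: molar mass 496.109 g/mol; 1.20×55.845 = 67.014 g → 13.51 wt%.
Fe in FeS2: molar mass 119.965 g/mol; 1×55.845 = 55.845 g → 46.55 wt%.
Difference = 13.51 − 46.55 = -33.04 percentage points.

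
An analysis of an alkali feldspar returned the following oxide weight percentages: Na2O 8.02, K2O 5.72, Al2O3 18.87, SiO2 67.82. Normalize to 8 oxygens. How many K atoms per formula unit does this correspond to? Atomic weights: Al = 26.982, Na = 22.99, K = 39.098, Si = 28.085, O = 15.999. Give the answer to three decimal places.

8.02 wt% Na2O ÷ 61.979 g/mol = 0.12940 mol, giving 0.25880 Na and 0.12940 O.
5.72 wt% K2O ÷ 94.195 g/mol = 0.06073 mol, giving 0.12146 K and 0.06073 O.
18.87 wt% Al2O3 ÷ 101.961 g/mol = 0.18507 mol, giving 0.37014 Al and 0.55521 O.
67.82 wt% SiO2 ÷ 60.083 g/mol = 1.12877 mol, giving 1.12877 Si and 2.25754 O.
Oxygen sums to 3.00288; scaling by 8/3.00288 = 2.66411 puts the formula on 8 O.
K: 0.12146 × 2.66411 = 0.324 atoms per formula unit.

0.324 K apfu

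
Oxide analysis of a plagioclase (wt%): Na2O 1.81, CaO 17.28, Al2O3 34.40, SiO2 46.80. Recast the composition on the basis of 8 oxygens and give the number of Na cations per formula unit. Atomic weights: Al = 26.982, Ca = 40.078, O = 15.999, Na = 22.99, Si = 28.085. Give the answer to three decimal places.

1.81 wt% Na2O ÷ 61.979 g/mol = 0.02920 mol, giving 0.05840 Na and 0.02920 O.
17.28 wt% CaO ÷ 56.077 g/mol = 0.30815 mol, giving 0.30815 Ca and 0.30815 O.
34.40 wt% Al2O3 ÷ 101.961 g/mol = 0.33738 mol, giving 0.67476 Al and 1.01214 O.
46.80 wt% SiO2 ÷ 60.083 g/mol = 0.77892 mol, giving 0.77892 Si and 1.55784 O.
Oxygen sums to 2.90733; scaling by 8/2.90733 = 2.75167 puts the formula on 8 O.
Na: 0.05840 × 2.75167 = 0.161 atoms per formula unit.

0.161 Na apfu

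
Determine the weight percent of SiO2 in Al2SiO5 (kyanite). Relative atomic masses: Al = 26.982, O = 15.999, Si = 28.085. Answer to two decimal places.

Formula mass = 162.044 g/mol.
1 Si → 1.0000 mol SiO2 per formula unit; M(SiO2) = 60.083, so SiO2 mass = 60.083 g.
60.083/162.044 × 100 = 37.08 wt%.

37.08 wt%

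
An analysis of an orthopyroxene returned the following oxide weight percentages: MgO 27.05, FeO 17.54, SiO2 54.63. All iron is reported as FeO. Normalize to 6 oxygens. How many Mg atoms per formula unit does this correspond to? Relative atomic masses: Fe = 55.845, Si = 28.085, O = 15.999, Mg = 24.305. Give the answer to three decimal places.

27.05 wt% MgO ÷ 40.304 g/mol = 0.67115 mol, giving 0.67115 Mg and 0.67115 O.
17.54 wt% FeO ÷ 71.844 g/mol = 0.24414 mol, giving 0.24414 Fe and 0.24414 O.
54.63 wt% SiO2 ÷ 60.083 g/mol = 0.90924 mol, giving 0.90924 Si and 1.81848 O.
Oxygen sums to 2.73377; scaling by 6/2.73377 = 2.19477 puts the formula on 6 O.
Mg: 0.67115 × 2.19477 = 1.473 atoms per formula unit.

1.473 Mg apfu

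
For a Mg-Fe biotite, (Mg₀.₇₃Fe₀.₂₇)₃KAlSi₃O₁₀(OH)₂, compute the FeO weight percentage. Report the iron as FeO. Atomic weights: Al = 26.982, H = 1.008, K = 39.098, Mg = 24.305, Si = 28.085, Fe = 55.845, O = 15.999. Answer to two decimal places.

13.14 wt%

Formula mass = 442.801 g/mol.
0.81 Fe → 0.8100 mol FeO per formula unit; M(FeO) = 71.844, so FeO mass = 58.194 g.
58.194/442.801 × 100 = 13.14 wt%.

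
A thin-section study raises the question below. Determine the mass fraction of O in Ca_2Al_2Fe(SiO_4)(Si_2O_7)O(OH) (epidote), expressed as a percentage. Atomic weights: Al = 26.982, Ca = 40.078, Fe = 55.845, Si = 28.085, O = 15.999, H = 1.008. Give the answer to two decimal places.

43.04 weight percent

Formula mass = 2×40.078 + 2×26.982 + 1×55.845 + 3×28.085 + 13×15.999 + 1×1.008 = 483.215 g/mol, of which 207.987 g is O.
So O makes up 207.987/483.215 = 0.4304 of the mass, i.e. 43.04%.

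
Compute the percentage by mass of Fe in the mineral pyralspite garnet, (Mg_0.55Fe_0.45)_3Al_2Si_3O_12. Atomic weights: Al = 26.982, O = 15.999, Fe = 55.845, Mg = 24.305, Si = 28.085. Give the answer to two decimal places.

16.92 mass %

Molar mass of (Mg_0.55Fe_0.45)_3Al_2Si_3O_12: 1.65*24.305 + 1.35*55.845 + 2*26.982 + 3*28.085 + 12*15.999 = 445.701 g/mol.
Mass of Fe per formula unit: 1.35 × 55.845 = 75.391 g.
Weight fraction Fe = 75.391 / 445.701 = 0.1692.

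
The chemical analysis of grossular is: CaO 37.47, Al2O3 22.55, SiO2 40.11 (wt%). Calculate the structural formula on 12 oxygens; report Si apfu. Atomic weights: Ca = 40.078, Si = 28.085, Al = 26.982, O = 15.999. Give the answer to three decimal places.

CaO (M=56.077): mol = 0.66819; Ca = 0.66819, O = 0.66819.
Al2O3 (M=101.961): mol = 0.22116; Al = 0.44232, O = 0.66348.
SiO2 (M=60.083): mol = 0.66758; Si = 0.66758, O = 1.33516.
ΣO = 2.66683; factor = 12/ΣO = 4.49972.
Si apfu = 0.66758 × 4.49972 = 3.004.

3.004 Si apfu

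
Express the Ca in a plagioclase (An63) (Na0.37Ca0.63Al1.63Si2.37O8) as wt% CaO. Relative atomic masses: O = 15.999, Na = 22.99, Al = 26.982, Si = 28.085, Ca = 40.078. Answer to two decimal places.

Formula mass = 272.290 g/mol.
0.63 Ca → 0.6300 mol CaO per formula unit; M(CaO) = 56.077, so CaO mass = 35.329 g.
35.329/272.290 × 100 = 12.97 wt%.

12.97 wt%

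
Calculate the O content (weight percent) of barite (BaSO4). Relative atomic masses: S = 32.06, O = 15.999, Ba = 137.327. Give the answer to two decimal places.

Molar mass of BaSO4: 1×137.327 + 1×32.06 + 4×15.999 = 233.383 g/mol.
Mass of O per formula unit: 4 × 15.999 = 63.996 g.
Weight fraction O = 63.996 / 233.383 = 0.2742.

27.42 weight percent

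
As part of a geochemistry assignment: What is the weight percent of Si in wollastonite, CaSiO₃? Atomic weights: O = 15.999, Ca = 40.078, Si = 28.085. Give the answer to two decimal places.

24.18 weight percent

Molar mass of CaSiO₃: 1*40.078 + 1*28.085 + 3*15.999 = 116.160 g/mol.
Mass of Si per formula unit: 1 × 28.085 = 28.085 g.
Weight fraction Si = 28.085 / 116.160 = 0.2418.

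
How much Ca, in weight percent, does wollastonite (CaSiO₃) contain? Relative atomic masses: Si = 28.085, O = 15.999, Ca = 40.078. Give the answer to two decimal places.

Molar mass of CaSiO₃: 1*40.078 + 1*28.085 + 3*15.999 = 116.160 g/mol.
Mass of Ca per formula unit: 1 × 40.078 = 40.078 g.
Weight fraction Ca = 40.078 / 116.160 = 0.3450.

34.50 weight percent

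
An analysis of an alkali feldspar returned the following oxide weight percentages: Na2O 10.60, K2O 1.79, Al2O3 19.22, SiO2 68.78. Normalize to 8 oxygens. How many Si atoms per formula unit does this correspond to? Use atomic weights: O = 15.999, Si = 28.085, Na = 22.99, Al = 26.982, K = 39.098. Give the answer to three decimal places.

Na2O (M=61.979): mol = 0.17103; Na = 0.34206, O = 0.17103.
K2O (M=94.195): mol = 0.01900; K = 0.03800, O = 0.01900.
Al2O3 (M=101.961): mol = 0.18850; Al = 0.37700, O = 0.56550.
SiO2 (M=60.083): mol = 1.14475; Si = 1.14475, O = 2.28950.
ΣO = 3.04503; factor = 8/ΣO = 2.62723.
Si apfu = 1.14475 × 2.62723 = 3.008.

3.008 Si apfu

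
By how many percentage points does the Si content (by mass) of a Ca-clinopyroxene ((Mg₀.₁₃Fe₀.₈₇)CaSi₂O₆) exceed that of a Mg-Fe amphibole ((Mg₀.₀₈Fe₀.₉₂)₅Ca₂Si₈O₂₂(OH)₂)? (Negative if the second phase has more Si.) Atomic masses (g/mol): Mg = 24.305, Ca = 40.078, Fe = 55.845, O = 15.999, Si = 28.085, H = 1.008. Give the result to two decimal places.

-0.45 percentage points

M((Mg₀.₁₃Fe₀.₈₇)CaSi₂O₆) = 243.987 g/mol, so wt% Si = 56.170/243.987 × 100 = 23.02%.
M((Mg₀.₀₈Fe₀.₉₂)₅Ca₂Si₈O₂₂(OH)₂) = 957.437 g/mol, so wt% Si = 224.680/957.437 × 100 = 23.47%.
23.02 − 23.47 = -0.45 pp.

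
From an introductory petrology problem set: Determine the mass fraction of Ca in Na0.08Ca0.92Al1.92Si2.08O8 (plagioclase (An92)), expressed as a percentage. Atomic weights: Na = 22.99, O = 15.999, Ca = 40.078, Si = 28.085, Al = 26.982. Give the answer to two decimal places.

13.31 mass %

M(Na0.08Ca0.92Al1.92Si2.08O8) = 276.925 g/mol.
Ca contributes 0.92 × 40.078 = 36.872 g per mole.
36.872/276.925 = 0.1331 → 13.31%.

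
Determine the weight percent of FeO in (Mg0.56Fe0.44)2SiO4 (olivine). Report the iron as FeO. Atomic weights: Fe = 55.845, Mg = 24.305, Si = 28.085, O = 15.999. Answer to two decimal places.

Formula mass = 168.446 g/mol.
0.88 Fe → 0.8800 mol FeO per formula unit; M(FeO) = 71.844, so FeO mass = 63.223 g.
63.223/168.446 × 100 = 37.53 wt%.

37.53 wt%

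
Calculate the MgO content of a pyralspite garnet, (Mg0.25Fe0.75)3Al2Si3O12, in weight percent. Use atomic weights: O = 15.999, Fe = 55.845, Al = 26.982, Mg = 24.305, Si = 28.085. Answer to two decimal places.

6.38 wt%

Molar mass of (Mg0.25Fe0.75)3Al2Si3O12 = 0.75·24.305 + 2.25·55.845 + 2·26.982 + 3·28.085 + 12·15.999 = 474.087 g/mol.
Each formula unit contains 0.75 Mg, equivalent to 0.75/1 = 0.7500 mol MgO.
M(MgO) = 1×24.305 + 1×15.999 = 40.304 g/mol.
Mass of MgO per formula unit = 0.7500 × 40.304 = 30.228 g.
MgO wt% = 30.228 / 474.087 × 100 = 6.38%.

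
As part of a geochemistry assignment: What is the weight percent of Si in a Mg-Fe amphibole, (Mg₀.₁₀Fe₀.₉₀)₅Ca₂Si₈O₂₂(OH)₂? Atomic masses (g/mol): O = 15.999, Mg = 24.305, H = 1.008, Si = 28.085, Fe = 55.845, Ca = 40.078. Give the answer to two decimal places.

Formula mass = 0.50·24.305 + 4.50·55.845 + 2·40.078 + 8·28.085 + 24·15.999 + 2·1.008 = 954.283 g/mol, of which 224.680 g is Si.
So Si makes up 224.680/954.283 = 0.2354 of the mass, i.e. 23.54%.

23.54 wt%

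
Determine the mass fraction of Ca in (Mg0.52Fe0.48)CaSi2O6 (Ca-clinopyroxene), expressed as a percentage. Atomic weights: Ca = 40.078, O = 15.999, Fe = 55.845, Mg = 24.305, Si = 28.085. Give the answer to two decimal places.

M((Mg0.52Fe0.48)CaSi2O6) = 231.686 g/mol.
Ca contributes 1 × 40.078 = 40.078 g per mole.
40.078/231.686 = 0.1730 → 17.30%.

17.30 wt%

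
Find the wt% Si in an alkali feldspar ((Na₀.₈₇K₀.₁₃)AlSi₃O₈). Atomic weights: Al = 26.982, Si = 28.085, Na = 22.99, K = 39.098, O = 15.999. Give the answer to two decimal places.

31.88 wt%

Formula mass = 0.87·22.99 + 0.13·39.098 + 1·26.982 + 3·28.085 + 8·15.999 = 264.313 g/mol, of which 84.255 g is Si.
So Si makes up 84.255/264.313 = 0.3188 of the mass, i.e. 31.88%.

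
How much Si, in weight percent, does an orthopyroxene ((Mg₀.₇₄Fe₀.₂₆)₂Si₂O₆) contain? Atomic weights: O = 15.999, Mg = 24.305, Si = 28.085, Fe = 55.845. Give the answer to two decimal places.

Formula mass = 1.48*24.305 + 0.52*55.845 + 2*28.085 + 6*15.999 = 217.175 g/mol, of which 56.170 g is Si.
So Si makes up 56.170/217.175 = 0.2586 of the mass, i.e. 25.86%.

25.86 weight percent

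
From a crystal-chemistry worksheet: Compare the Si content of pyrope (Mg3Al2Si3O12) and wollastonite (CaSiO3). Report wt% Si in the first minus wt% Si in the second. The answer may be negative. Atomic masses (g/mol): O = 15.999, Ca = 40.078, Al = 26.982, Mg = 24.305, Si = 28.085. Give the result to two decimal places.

-3.28 percentage points

M(Mg3Al2Si3O12) = 403.122 g/mol, so wt% Si = 84.255/403.122 × 100 = 20.90%.
M(CaSiO3) = 116.160 g/mol, so wt% Si = 28.085/116.160 × 100 = 24.18%.
20.90 − 24.18 = -3.28 pp.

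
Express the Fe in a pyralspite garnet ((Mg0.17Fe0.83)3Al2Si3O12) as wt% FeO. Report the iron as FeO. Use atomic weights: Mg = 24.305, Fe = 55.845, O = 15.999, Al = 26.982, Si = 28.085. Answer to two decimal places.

37.14 wt%

Formula mass = 481.657 g/mol.
2.49 Fe → 2.4900 mol FeO per formula unit; M(FeO) = 71.844, so FeO mass = 178.892 g.
178.892/481.657 × 100 = 37.14 wt%.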